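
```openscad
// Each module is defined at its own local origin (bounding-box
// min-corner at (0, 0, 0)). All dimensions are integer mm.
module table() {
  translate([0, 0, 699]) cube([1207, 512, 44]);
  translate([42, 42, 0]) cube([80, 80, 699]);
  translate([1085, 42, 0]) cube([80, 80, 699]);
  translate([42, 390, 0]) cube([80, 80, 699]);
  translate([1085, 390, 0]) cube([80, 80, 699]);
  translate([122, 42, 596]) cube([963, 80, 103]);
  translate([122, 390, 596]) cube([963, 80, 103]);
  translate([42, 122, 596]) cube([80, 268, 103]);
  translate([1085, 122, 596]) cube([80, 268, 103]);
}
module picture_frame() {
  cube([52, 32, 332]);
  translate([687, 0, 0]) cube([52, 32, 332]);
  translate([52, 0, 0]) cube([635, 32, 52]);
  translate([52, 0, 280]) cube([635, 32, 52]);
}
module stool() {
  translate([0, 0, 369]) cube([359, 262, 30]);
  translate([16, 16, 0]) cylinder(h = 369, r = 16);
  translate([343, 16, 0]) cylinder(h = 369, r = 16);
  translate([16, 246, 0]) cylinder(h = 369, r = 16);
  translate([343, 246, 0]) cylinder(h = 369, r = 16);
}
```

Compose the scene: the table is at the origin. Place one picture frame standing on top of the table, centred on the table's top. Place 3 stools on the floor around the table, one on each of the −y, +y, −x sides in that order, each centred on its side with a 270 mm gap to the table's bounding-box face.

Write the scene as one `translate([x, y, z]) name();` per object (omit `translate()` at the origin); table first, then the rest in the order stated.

table();
translate([234, 240, 743]) picture_frame();
translate([424, -532, 0]) stool();
translate([424, 782, 0]) stool();
translate([-629, 125, 0]) stool();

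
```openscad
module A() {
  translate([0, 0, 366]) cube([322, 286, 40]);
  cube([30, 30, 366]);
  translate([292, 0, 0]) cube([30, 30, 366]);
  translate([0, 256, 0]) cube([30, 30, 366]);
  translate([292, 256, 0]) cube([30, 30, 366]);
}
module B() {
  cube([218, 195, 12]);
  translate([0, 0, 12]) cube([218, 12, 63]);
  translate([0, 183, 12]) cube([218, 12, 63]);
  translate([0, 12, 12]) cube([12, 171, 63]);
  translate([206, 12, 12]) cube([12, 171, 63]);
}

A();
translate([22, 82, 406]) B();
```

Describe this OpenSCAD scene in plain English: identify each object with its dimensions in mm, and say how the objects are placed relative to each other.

A is a four-legged stool. The seat is 322×286 mm, 40 mm thick, top at z = 406 mm. It stands on four square legs, each 30×30 mm in cross-section, from z = 0 to the seat underside, each flush with a corner of the seat.

B is an open-topped rectangular box: outside dimensions 218×195×75 mm, with a uniform wall and base thickness of 12 mm. The base is a full 218×195 slab on the floor; four walls sit on top of the base. The front and back walls (the −y and +y sides) span the full width; the two side walls fit between them.

The open box is on top of the stool.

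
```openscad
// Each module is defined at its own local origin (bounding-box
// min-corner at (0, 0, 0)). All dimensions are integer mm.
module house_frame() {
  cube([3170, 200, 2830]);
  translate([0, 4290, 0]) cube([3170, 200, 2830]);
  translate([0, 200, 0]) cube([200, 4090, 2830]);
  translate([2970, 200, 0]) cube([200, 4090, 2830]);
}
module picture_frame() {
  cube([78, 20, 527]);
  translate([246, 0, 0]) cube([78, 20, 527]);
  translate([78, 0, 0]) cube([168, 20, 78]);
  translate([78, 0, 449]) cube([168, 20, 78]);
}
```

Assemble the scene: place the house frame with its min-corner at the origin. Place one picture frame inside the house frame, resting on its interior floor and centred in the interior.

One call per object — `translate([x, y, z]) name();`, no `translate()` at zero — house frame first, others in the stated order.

house_frame();
translate([1423, 2235, 0]) picture_frame();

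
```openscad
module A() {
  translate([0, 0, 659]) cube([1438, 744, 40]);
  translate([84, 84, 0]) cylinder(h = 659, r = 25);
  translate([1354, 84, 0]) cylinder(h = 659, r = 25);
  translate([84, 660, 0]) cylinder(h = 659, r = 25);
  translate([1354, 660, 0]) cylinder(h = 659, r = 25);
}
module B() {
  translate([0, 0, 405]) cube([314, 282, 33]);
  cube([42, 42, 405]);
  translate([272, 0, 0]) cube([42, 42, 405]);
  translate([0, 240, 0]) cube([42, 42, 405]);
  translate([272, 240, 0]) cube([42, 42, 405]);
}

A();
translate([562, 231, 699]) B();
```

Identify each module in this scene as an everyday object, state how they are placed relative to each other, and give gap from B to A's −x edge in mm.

The stool's min-x is at 562; the table's min-x is 0; gap = 562 mm.

A is a table. B is a stool. The stool is on top of the table, centred. The gap from the stool to the table's −x edge is 562 mm.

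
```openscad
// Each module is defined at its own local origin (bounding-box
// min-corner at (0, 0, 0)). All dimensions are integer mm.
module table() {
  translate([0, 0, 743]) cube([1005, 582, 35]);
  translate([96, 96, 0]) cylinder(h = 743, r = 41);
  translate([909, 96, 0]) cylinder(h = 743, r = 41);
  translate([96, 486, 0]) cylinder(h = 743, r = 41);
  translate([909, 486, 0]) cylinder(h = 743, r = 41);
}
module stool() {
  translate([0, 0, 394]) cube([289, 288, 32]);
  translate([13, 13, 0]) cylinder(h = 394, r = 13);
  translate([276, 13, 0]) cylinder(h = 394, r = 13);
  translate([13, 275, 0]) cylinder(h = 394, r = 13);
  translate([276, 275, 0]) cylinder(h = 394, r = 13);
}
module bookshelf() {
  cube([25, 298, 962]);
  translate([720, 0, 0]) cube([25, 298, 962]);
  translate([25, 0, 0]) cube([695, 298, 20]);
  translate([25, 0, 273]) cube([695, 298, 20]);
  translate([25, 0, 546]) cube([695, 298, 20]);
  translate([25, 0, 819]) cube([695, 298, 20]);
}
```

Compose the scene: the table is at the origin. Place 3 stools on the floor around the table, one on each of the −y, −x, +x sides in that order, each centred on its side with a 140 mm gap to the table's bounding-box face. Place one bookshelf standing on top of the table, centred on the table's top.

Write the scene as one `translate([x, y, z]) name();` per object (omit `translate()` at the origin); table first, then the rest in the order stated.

table();
translate([358, -428, 0]) stool();
translate([-429, 147, 0]) stool();
translate([1145, 147, 0]) stool();
translate([130, 142, 778]) bookshelf();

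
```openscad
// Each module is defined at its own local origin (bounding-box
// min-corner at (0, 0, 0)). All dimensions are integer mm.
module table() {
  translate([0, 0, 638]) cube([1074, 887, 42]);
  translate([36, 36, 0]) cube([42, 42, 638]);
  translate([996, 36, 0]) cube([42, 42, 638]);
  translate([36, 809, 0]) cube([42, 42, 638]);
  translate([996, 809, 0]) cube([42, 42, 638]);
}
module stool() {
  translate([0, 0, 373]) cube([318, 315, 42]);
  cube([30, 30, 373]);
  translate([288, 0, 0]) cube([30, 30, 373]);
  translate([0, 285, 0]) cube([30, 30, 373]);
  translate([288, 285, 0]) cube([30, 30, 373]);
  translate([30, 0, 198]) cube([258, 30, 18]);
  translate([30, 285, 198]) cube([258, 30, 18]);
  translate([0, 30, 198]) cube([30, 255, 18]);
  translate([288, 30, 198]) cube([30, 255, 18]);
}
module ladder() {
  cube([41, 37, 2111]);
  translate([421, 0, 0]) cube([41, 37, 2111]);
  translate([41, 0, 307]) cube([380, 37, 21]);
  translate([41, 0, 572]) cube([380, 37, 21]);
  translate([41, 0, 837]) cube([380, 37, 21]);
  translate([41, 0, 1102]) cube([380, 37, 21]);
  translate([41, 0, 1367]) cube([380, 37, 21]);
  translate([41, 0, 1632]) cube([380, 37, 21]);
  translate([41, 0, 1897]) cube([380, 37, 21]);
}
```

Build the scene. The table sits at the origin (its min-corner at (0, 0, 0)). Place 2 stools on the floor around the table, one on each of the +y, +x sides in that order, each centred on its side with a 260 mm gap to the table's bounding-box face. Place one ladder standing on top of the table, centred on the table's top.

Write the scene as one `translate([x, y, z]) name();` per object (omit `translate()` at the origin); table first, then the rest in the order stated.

table();
translate([378, 1147, 0]) stool();
translate([1334, 286, 0]) stool();
translate([306, 425, 680]) ladder();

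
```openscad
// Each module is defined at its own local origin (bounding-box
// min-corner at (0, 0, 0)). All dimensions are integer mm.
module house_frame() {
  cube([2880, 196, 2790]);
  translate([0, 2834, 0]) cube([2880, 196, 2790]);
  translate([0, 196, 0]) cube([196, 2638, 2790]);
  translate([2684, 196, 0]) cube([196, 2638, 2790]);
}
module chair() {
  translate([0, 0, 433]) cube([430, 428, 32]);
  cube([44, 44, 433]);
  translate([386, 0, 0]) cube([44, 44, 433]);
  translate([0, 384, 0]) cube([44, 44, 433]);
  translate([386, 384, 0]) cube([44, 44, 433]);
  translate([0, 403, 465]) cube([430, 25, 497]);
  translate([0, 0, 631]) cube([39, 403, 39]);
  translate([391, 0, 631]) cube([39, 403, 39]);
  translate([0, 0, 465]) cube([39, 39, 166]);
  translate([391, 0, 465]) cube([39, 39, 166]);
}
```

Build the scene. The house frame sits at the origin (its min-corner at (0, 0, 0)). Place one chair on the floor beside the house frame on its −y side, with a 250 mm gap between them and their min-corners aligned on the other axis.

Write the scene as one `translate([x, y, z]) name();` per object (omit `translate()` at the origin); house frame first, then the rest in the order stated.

house_frame();
translate([0, -678, 0]) chair();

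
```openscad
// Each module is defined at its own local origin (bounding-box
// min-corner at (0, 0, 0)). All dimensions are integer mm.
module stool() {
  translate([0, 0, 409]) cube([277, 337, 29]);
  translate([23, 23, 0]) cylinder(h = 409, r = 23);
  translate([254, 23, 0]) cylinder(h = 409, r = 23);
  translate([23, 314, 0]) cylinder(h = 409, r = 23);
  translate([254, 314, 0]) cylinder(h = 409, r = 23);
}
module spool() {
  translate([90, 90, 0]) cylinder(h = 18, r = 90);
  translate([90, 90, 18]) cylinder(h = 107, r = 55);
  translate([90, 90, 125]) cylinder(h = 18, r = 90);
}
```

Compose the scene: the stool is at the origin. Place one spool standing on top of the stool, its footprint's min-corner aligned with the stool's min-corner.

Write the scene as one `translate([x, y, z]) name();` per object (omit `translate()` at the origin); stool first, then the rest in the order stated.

stool();
translate([0, 0, 438]) spool();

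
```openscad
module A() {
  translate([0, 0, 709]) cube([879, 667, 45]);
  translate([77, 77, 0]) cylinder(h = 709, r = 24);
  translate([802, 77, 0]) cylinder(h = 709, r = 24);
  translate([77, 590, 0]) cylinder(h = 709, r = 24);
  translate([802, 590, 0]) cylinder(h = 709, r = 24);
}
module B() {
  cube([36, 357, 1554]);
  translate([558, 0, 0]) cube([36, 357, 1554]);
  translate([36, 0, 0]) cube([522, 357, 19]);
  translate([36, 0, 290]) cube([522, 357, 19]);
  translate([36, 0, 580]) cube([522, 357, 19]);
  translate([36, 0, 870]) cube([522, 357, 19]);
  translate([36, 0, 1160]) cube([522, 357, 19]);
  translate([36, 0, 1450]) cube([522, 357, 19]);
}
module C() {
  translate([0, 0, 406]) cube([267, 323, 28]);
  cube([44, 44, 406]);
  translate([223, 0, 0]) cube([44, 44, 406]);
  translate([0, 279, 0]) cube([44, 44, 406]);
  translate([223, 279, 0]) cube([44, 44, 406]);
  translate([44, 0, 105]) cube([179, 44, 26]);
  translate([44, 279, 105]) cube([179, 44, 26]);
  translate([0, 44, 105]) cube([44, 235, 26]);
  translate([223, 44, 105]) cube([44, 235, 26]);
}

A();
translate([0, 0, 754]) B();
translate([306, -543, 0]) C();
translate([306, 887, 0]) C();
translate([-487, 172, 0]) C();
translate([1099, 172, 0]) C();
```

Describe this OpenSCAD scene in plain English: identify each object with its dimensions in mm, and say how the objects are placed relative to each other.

A is a table with a 879×667 mm rectangular top, 45 mm thick, top surface at z = 754 mm, supported by four round legs of 48 mm diameter, each leg's bounding box inset 53 mm from the nearest pair of top edges, running from the floor.

B is a bookshelf 594 mm wide overall, 357 mm deep and 1554 mm tall. The two sides are 36 mm thick vertical panels. 6 horizontal shelves of 19 mm thickness span between the inner faces of the sides; the lowest shelf sits on the floor and shelves are stacked with a clear vertical gap of 271 mm between each pair.

C is a four-legged stool. The seat is 267×323 mm, 28 mm thick, top at z = 434 mm. It stands on four square legs, each 44×44 mm in cross-section, from z = 0 to the seat underside, each flush with a corner of the seat. Four stretchers, 44 mm wide and 26 mm tall, connect adjacent legs with their undersides at z = 105 mm, each running between the inner faces of the legs it joins and aligned with the legs' outer faces on the other axis.

The bookshelf is on top of the table. Four stools sit around the table at the −y, +y, −x, +x sides.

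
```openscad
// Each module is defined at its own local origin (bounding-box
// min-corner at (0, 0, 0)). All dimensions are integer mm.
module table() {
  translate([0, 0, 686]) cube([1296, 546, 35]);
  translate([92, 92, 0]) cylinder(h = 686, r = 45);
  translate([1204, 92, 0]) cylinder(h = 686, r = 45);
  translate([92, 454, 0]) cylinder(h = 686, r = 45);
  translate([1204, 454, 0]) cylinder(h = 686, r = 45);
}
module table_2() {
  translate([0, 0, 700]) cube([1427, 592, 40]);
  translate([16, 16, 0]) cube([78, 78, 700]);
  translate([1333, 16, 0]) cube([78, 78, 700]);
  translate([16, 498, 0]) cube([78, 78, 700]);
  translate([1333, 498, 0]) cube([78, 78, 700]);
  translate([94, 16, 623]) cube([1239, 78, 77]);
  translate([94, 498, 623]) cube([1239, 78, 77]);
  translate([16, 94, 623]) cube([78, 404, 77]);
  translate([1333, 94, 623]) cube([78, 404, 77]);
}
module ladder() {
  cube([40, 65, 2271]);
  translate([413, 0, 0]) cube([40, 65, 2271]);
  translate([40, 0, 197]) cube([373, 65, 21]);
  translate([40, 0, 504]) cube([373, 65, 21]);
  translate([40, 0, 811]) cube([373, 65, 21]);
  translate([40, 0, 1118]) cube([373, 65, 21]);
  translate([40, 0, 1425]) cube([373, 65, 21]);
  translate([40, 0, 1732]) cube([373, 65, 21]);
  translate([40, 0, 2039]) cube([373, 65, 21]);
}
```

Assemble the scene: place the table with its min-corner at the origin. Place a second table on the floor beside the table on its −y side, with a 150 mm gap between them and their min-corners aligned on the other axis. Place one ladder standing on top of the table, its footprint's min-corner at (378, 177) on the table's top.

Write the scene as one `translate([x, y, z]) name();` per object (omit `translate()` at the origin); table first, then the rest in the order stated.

table();
translate([0, -742, 0]) table_2();
translate([378, 177, 721]) ladder();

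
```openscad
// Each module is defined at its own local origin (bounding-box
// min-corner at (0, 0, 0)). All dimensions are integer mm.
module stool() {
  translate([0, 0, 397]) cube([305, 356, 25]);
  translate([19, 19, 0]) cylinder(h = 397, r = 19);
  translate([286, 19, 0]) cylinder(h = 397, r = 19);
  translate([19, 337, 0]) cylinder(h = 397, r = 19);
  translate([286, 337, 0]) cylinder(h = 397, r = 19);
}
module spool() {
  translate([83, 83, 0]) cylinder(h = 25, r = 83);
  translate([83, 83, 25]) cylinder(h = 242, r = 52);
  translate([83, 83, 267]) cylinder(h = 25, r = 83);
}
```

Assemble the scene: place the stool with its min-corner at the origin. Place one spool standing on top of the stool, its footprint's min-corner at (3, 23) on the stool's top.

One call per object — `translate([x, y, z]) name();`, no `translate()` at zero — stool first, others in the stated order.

stool();
translate([3, 23, 422]) spool();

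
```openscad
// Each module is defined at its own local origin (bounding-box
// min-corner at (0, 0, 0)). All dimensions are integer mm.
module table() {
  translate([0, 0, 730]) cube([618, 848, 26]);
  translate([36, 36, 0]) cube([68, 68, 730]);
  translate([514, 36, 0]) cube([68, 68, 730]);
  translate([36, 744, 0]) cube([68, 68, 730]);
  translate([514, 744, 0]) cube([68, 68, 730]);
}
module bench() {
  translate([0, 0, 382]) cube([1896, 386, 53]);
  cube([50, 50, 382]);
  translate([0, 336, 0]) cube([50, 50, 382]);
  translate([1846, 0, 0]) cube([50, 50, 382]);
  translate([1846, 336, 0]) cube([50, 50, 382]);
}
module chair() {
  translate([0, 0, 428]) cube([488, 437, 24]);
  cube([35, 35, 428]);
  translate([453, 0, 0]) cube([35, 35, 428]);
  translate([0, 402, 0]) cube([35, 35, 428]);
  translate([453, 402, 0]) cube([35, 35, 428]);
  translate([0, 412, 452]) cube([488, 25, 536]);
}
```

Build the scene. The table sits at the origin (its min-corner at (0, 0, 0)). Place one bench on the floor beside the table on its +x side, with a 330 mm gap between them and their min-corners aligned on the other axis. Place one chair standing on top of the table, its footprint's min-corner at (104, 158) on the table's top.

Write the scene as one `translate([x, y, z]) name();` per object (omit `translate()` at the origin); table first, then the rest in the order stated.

table();
translate([948, 0, 0]) bench();
translate([104, 158, 756]) chair();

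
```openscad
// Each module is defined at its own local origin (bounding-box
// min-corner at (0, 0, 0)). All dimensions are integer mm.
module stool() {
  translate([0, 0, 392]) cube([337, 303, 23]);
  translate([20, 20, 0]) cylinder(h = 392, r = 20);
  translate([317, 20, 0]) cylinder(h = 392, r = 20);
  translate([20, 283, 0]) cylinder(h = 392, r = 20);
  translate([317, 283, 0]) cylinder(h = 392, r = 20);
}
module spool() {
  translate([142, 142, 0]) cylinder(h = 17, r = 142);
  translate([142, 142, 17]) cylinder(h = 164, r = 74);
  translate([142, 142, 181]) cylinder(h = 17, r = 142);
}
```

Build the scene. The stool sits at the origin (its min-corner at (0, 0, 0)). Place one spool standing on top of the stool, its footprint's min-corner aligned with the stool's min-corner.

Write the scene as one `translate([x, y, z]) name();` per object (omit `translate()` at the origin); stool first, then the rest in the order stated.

stool();
translate([0, 0, 415]) spool();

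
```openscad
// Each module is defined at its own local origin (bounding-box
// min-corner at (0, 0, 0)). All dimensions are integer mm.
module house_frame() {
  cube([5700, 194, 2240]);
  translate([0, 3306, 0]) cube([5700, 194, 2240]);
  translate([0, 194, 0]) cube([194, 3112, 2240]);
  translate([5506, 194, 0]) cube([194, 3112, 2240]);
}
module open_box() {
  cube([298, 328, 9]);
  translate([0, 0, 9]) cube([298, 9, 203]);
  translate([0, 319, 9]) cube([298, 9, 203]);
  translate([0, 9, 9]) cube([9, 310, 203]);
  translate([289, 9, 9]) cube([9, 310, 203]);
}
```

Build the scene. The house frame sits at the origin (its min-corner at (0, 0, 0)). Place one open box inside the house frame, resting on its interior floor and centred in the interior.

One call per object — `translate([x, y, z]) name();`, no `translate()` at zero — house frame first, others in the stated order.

house_frame();
translate([2701, 1586, 0]) open_box();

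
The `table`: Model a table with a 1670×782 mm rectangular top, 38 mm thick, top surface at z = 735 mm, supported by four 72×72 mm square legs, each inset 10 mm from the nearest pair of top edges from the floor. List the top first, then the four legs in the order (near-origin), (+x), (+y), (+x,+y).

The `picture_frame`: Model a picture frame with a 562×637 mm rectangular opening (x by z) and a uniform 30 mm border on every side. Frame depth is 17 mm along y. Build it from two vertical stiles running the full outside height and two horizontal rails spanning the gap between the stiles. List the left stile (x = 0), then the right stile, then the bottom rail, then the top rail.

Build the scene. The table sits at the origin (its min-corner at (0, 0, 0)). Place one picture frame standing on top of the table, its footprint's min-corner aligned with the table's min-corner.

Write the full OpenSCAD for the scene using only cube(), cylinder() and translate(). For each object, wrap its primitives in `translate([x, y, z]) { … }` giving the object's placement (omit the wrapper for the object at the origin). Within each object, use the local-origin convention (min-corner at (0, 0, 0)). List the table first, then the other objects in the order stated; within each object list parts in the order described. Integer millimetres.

translate([0, 0, 697]) cube([1670, 782, 38]);
translate([10, 10, 0]) cube([72, 72, 697]);
translate([1588, 10, 0]) cube([72, 72, 697]);
translate([10, 700, 0]) cube([72, 72, 697]);
translate([1588, 700, 0]) cube([72, 72, 697]);
translate([0, 0, 735]) {
  cube([30, 17, 697]);
  translate([592, 0, 0]) cube([30, 17, 697]);
  translate([30, 0, 0]) cube([562, 17, 30]);
  translate([30, 0, 667]) cube([562, 17, 30]);
}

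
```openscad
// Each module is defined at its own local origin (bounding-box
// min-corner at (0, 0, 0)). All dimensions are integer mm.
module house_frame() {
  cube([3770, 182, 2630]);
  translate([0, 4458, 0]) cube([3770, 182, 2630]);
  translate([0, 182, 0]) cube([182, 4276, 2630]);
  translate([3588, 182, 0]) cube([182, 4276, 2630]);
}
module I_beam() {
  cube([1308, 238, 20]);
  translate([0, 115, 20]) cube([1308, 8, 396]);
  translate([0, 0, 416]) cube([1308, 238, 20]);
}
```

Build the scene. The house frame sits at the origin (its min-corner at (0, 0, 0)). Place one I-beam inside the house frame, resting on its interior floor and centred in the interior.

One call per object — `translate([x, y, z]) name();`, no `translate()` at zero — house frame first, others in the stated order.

house_frame();
translate([1231, 2201, 0]) I_beam();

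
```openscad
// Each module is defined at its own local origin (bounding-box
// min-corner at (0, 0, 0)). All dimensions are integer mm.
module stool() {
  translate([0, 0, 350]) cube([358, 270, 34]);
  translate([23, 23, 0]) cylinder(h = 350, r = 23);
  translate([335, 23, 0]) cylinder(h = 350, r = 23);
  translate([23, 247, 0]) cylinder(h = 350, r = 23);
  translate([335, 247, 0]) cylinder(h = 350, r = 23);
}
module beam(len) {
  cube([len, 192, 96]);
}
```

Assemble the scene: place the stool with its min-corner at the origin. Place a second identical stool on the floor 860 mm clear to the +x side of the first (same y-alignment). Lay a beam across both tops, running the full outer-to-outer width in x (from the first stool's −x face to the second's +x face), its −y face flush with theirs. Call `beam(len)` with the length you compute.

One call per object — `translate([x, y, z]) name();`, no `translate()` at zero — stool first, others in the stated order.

stool();
translate([1218, 0, 0]) stool();
translate([0, 0, 384]) beam(1576);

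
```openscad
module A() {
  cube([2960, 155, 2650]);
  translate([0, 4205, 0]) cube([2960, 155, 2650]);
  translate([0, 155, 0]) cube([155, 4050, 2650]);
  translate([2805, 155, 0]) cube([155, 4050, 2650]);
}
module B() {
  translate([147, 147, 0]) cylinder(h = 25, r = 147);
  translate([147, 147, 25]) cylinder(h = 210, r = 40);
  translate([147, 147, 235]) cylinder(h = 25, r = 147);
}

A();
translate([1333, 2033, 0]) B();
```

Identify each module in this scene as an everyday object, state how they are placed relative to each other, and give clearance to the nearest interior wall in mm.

Clearances: x = 1178, y = 1878; minimum 1178 mm.

A is a house frame. B is a spool. The spool sits inside the house frame, centred. The clearance to the nearest interior wall is 1178 mm.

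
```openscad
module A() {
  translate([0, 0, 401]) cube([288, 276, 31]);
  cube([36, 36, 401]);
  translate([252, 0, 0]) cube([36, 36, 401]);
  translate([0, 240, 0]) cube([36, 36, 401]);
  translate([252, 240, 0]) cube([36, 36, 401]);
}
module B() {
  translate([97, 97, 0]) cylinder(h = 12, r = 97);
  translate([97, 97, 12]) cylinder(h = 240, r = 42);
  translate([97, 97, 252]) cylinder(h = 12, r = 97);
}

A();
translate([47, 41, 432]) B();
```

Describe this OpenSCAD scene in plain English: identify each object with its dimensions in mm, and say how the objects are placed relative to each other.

A is a four-legged stool. The seat is a 288×276×31 mm slab whose top surface is at z = 432 mm; four square legs, each 36×36 mm in cross-section, run from the floor (z = 0) to the underside of the seat, each flush with a corner of the seat.

B is a spool: two coaxial disc flanges of radius 97 mm and thickness 12 mm, joined by a core cylinder of radius 42 mm and height 240 mm. The lower flange rests on z = 0 and the three cylinders share a vertical axis.

The spool is on top of the stool, centred.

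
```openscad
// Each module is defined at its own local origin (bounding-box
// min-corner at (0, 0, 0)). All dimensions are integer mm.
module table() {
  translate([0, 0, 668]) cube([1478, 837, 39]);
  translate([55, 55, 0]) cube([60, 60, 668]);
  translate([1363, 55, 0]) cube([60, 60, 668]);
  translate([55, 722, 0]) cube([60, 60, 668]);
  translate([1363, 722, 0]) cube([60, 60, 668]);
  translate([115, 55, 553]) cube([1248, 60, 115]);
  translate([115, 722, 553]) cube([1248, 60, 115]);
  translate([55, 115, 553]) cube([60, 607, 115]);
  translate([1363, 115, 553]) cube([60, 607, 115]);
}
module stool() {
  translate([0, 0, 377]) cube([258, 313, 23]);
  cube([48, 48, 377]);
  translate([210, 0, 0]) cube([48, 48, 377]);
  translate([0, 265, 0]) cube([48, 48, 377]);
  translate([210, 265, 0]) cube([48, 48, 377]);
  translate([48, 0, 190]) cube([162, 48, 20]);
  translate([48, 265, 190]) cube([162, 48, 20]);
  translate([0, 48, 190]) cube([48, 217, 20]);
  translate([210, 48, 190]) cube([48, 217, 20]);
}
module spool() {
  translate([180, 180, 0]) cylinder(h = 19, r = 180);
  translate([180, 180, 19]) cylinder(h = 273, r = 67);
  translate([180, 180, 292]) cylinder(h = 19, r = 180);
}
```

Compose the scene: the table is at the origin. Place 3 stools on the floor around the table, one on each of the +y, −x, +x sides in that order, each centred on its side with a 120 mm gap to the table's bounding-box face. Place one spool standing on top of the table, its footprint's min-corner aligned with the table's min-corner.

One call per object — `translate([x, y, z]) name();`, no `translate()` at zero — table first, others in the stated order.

table();
translate([610, 957, 0]) stool();
translate([-378, 262, 0]) stool();
translate([1598, 262, 0]) stool();
translate([0, 0, 707]) spool();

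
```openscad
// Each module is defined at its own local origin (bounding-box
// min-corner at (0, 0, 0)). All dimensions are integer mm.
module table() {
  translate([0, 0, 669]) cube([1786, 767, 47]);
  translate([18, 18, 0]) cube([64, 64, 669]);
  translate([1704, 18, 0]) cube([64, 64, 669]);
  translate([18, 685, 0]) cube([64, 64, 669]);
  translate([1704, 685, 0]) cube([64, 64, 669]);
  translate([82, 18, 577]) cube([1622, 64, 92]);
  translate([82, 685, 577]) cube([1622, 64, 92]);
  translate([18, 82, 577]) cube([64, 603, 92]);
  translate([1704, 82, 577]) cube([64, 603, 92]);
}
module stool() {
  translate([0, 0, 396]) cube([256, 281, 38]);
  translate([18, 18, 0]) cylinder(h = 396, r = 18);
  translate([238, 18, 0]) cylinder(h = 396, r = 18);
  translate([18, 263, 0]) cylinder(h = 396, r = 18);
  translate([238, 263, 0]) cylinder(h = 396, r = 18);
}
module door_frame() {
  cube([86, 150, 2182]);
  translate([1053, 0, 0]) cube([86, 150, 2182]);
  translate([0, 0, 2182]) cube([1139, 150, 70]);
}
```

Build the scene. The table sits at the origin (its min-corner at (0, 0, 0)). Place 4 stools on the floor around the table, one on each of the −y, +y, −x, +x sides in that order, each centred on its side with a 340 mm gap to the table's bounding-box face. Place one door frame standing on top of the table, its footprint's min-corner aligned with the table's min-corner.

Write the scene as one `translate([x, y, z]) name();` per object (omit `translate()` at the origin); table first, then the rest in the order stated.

table();
translate([765, -621, 0]) stool();
translate([765, 1107, 0]) stool();
translate([-596, 243, 0]) stool();
translate([2126, 243, 0]) stool();
translate([0, 0, 716]) door_frame();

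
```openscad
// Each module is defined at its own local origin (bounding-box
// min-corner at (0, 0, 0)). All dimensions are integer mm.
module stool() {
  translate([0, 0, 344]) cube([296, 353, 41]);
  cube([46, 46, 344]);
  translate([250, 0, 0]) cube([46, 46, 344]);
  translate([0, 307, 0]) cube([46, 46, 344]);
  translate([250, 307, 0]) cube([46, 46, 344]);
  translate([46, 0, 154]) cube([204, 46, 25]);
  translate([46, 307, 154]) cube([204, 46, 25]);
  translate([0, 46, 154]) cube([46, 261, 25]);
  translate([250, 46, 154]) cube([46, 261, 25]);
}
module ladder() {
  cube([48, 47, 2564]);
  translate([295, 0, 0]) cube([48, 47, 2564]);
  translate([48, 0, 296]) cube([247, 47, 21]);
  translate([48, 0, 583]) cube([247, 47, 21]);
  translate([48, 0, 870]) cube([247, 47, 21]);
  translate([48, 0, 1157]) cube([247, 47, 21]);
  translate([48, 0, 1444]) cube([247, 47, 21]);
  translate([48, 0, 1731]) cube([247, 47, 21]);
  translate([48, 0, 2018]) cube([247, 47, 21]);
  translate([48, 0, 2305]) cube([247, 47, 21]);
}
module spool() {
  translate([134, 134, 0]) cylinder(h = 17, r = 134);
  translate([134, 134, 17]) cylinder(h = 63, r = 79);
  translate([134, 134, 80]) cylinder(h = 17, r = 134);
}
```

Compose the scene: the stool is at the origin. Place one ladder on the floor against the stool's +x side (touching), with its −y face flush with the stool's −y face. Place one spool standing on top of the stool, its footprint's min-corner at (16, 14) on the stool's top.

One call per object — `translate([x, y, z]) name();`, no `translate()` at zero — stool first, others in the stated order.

stool();
translate([296, 0, 0]) ladder();
translate([16, 14, 385]) spool();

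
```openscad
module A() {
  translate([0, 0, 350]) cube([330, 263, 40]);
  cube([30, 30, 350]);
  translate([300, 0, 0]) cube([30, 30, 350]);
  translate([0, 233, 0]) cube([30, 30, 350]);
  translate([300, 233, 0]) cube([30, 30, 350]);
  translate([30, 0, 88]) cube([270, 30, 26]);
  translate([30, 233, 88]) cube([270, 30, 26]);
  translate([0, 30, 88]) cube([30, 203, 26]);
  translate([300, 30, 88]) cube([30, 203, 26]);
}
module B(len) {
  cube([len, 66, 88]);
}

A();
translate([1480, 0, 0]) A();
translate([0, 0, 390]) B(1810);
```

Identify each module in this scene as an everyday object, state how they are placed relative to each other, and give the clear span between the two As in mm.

A is a stool. B is a beam. A beam spans the tops of two stools. The clear span between the two stools is 1150 mm.

Second stool starts at x = 1480; first ends at x = 330; clear span = 1480 − 330 = 1150 mm.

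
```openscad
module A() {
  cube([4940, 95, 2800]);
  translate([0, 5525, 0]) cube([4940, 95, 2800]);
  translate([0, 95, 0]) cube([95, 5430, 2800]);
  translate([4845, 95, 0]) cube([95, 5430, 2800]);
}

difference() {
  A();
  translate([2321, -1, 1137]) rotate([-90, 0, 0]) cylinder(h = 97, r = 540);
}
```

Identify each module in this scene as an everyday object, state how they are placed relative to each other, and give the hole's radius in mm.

The subtracted cylinder has r = 540 mm.

A is a house frame. The house frame has a circular hole through its front wall. The hole's radius is 540 mm.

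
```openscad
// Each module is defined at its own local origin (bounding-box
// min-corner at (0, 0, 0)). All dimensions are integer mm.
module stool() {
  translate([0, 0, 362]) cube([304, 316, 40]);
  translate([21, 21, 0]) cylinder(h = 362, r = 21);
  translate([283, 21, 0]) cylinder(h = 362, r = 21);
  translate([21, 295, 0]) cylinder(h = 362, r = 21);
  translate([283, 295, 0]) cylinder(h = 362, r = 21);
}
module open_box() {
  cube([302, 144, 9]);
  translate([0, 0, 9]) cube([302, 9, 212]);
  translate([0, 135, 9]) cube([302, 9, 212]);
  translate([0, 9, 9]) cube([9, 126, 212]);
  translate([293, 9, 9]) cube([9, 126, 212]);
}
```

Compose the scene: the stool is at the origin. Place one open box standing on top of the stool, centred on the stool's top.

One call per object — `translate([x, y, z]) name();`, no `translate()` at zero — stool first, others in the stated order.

stool();
translate([1, 86, 402]) open_box();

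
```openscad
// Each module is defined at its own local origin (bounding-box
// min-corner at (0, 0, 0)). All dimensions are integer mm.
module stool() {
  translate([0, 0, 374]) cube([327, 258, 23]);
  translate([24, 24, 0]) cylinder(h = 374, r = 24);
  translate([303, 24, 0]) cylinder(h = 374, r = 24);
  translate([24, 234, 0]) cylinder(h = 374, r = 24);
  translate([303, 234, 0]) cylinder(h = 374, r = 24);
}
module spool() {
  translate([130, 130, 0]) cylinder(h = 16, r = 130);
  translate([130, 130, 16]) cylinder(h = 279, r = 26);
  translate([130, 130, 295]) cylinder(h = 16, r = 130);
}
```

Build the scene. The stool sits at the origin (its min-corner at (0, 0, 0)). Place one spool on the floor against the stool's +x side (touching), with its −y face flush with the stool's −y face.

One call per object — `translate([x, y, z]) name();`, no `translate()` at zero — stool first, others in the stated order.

stool();
translate([327, 0, 0]) spool();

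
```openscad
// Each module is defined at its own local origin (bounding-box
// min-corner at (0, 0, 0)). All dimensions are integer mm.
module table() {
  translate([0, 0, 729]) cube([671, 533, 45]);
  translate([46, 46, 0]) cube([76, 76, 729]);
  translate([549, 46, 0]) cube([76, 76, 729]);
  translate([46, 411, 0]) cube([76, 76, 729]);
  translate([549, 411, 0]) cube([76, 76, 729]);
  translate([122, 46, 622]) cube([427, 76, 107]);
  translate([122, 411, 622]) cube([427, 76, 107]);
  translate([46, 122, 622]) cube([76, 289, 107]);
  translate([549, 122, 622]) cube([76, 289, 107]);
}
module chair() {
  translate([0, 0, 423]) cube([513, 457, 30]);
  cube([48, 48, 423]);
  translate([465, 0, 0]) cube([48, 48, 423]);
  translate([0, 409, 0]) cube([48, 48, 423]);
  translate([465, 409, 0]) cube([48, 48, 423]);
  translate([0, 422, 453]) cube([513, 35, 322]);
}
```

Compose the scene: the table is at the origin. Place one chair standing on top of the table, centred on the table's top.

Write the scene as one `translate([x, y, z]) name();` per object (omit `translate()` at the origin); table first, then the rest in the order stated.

table();
translate([79, 38, 774]) chair();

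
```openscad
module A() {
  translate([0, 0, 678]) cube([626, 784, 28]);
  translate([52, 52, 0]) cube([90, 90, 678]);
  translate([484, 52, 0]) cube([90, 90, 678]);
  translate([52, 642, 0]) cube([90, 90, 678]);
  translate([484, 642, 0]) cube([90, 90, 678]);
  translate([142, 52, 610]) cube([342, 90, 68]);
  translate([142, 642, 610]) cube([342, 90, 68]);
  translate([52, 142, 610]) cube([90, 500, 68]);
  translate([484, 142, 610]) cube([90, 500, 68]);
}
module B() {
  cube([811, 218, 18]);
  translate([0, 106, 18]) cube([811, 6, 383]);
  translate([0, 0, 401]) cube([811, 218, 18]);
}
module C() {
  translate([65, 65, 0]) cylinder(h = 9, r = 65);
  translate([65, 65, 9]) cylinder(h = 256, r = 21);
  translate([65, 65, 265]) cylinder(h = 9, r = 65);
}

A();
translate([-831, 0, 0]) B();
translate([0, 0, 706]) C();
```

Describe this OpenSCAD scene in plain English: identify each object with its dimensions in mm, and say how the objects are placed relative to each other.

A is a rectangular dining table. The top is 626×784×28 mm with its upper surface at z = 706 mm. It stands on four 90×90 mm square legs, each inset 52 mm from the nearest pair of top edges, running from the floor to the underside of the top. Four apron rails, 90 mm thick and 68 mm tall, run between adjacent legs with their top edges flush with the underside of the top and their outer faces flush with the legs' outer faces.

B is an I-beam lying along x, 811 mm long. Overall section height 419 mm. Two flanges 218 mm wide (y) and 18 mm thick, one on the floor and one at the top; a web 6 mm thick runs between them, centred on the flange width.

C is a spool: two coaxial disc flanges of radius 65 mm and thickness 9 mm, joined by a core cylinder of radius 21 mm and height 256 mm. The lower flange rests on z = 0 and the three cylinders share a vertical axis.

The I-beam is on the floor beside the table on its −x side. The spool is on top of the table.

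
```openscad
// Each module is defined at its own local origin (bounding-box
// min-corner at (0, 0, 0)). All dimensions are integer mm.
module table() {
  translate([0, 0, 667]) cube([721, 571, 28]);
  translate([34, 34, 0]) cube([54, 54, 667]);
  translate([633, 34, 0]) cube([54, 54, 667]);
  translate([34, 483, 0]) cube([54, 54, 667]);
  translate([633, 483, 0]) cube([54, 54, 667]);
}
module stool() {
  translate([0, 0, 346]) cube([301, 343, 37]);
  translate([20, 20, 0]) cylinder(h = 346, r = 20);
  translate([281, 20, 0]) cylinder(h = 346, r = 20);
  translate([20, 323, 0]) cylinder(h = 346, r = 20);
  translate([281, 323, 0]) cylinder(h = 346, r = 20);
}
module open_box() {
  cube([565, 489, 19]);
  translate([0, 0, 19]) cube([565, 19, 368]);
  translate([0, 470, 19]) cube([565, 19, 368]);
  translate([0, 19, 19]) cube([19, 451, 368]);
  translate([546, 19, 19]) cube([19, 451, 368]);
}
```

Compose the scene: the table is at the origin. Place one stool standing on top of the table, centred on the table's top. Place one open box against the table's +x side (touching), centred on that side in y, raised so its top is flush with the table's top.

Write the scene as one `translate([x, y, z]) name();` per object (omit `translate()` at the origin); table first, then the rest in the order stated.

table();
translate([210, 114, 695]) stool();
translate([721, 41, 308]) open_box();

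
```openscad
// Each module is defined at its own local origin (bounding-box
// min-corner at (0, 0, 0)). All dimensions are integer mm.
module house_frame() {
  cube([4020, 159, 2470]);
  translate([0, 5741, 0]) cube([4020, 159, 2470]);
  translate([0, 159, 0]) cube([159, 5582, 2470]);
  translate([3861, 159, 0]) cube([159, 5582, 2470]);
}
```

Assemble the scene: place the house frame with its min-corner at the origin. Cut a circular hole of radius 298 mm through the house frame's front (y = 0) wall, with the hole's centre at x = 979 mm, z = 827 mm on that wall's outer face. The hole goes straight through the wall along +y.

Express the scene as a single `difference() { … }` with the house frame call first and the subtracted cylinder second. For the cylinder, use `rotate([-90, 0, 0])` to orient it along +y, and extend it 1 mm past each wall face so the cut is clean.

difference() {
  house_frame();
  translate([979, -1, 827]) rotate([-90, 0, 0]) cylinder(h = 161, r = 298);
}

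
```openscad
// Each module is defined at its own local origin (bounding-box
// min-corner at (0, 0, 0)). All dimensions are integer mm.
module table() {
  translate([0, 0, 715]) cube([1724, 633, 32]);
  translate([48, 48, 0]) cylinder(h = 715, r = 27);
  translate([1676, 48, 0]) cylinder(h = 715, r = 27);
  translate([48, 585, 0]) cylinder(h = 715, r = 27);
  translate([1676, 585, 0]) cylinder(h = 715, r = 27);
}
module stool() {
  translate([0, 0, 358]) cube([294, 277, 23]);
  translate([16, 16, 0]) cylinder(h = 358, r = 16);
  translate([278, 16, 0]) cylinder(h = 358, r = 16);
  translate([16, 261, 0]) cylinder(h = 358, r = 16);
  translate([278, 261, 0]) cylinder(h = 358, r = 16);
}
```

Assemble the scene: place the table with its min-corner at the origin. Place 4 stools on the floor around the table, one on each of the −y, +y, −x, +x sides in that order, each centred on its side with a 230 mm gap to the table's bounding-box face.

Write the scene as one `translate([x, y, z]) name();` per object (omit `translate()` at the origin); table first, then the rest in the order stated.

table();
translate([715, -507, 0]) stool();
translate([715, 863, 0]) stool();
translate([-524, 178, 0]) stool();
translate([1954, 178, 0]) stool();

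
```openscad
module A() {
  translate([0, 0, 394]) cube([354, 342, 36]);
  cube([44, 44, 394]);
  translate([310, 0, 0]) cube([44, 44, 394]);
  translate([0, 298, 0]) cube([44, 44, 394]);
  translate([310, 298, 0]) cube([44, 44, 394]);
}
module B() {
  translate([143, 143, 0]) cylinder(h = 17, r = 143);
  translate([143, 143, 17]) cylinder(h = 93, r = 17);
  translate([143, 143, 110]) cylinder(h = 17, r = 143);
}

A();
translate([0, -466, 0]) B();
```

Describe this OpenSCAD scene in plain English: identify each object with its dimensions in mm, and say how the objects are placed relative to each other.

A is a four-legged stool. The seat is a 354×342×36 mm slab whose top surface is at z = 430 mm; four square legs, each 44×44 mm in cross-section, run from the floor (z = 0) to the underside of the seat, each flush with a corner of the seat.

B is a spool: two coaxial disc flanges of radius 143 mm and thickness 17 mm, joined by a core cylinder of radius 17 mm and height 93 mm. The lower flange rests on z = 0 and the three cylinders share a vertical axis.

The spool is on the floor beside the stool on its −y side.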